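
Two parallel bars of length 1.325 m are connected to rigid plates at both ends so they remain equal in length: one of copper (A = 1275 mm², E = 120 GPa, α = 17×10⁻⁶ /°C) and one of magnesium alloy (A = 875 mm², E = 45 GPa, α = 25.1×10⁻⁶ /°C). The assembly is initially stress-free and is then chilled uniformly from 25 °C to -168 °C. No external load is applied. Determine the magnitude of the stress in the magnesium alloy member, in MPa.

σ ≈ 55.9 MPa (tensile)

Equilibrium of a rigid end plate with no external load gives equal and opposite internal forces ±P in the two members. Since α_{magnesium alloy} > α_{copper}, cooling drives the magnesium alloy into tension and the copper into compression.
Equating the net (thermal + elastic) strains gives |α₁ − α₂|·ΔT = P·[1/(A₁E₁) + 1/(A₂E₂)].
|α₁ − α₂|·ΔT = 8.1×10⁻⁶ × 193 = 0.001563.
1/(A₁E₁) + 1/(A₂E₂) = 1/(1275×120×10³) + 1/(875×45×10³) = 3.193×10⁻⁸ N⁻¹.
So P = 0.001563 / 3.193×10⁻⁸ = 48.96 kN.
σ_{magnesium alloy} = P/A₂ = 48960/875 = 55.95 MPa, tensile.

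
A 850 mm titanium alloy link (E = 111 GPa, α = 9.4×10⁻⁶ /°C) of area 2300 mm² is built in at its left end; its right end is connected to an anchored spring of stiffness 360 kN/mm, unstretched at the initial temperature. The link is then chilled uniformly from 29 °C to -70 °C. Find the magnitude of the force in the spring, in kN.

P ≈ 130 kN

Free thermal contraction: δ_free = αΔT L = 9.4×10⁻⁶ × 99 × 850 = 0.791 mm.
Let P be the tensile force in the spring. The link extends elastically by PL/(AE) and the spring stretches by P/k; together these equal δ_free.
P [ L/(AE) + 1/k ] = δ_free → P [ 850/(2300×111×10³) + 1/(360×10³) ] = 0.791.
P = 0.791 / 6.107×10⁻⁶ = 129500 N.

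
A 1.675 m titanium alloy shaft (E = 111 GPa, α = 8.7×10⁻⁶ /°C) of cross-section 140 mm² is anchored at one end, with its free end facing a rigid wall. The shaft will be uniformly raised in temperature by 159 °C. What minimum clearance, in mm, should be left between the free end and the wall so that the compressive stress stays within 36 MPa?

With no wall the shaft would lengthen by αΔT L = 8.7×10⁻⁶ × 159 × 1675 = 2.317 mm.
At the allowable stress the elastic shortening the wall may impose is σL/E = 36 × 1675 / (111×10³) = 0.5432 mm.
The gap must absorb the remainder: g_min = 2.317 − 0.5432 = 1.774 mm.

g ≈ 1.77 mm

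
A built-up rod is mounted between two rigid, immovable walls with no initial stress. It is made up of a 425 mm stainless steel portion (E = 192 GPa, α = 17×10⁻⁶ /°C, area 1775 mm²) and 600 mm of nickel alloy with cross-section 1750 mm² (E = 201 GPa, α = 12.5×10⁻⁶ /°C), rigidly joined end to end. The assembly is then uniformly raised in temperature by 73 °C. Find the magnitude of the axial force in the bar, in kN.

With the walls removed the bar would change length by δ_free = Σ αᵢΔT Lᵢ = 17×10⁻⁶×73×425 + 12.5×10⁻⁶×73×600 = 1.075 mm.
Since the ends are fixed, an axial force P builds up, equal in every segment, with P · Σ Lᵢ/(AᵢEᵢ) = δ_free.
The series flexibility is Σ Lᵢ/(AᵢEᵢ) = 425/(1775×192×10³) + 600/(1750×201×10³) = 2.953×10⁻⁶ mm/N.
P = 1.075 / 2.953×10⁻⁶ = 364000 N = 364 kN, compressive.

P ≈ 364 kN (compressive)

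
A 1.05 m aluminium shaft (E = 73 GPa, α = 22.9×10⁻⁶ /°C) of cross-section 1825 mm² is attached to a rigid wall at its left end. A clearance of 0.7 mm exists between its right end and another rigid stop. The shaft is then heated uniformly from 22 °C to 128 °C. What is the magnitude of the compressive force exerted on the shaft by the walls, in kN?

P ≈ 235 kN

Unrestrained expansion: δ_free = αΔT L = 22.9×10⁻⁶ × 106 × 1050 = 2.549 mm.
This exceeds the 0.7 mm gap, so the wall pushes back. The portion of expansion that must be recovered elastically is δ_free − gap = 2.549 − 0.7 = 1.849 mm.
So σ = E(δ_free − g)/L = 73×10³ × 1.849/1050 = 128.5 MPa.
P = σA = 128.5 × 1825 = 234.6 kN.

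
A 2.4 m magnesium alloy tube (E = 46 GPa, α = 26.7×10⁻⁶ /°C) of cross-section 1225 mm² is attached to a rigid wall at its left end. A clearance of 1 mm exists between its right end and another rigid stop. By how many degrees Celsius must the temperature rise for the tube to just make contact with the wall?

The gap closes when αΔT L = 1 mm, since the tube is still unstressed at that instant.
ΔT = 1 / (26.7×10⁻⁶ × 2400) = 15.61 °C.

ΔT ≈ 15.6 °C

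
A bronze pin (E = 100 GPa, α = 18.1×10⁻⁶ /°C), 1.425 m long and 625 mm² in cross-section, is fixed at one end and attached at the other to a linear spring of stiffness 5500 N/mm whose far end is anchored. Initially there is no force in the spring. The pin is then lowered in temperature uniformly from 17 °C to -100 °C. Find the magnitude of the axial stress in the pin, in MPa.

If the spring were absent the pin would shorten by αΔT L = 18.1×10⁻⁶ × 117 × 1425 = 3.018 mm.
Let P be the tensile force in the spring. The pin extends elastically by PL/(AE) and the spring stretches by P/k; together these equal δ_free.
So P = δ_free / [L/(AE) + 1/k] = 3.018 / [ 1425/(625×100×10³) + 1/(5500) ].
P = 3.018 / 0.0002046 = 14750 N.
σ = P/A = 14750/625 = 23.6 MPa.

σ ≈ 23.6 MPa (tensile)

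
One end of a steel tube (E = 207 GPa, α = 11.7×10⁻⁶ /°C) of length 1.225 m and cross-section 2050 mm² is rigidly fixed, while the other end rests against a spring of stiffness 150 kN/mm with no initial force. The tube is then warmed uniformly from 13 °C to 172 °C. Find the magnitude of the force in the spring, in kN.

The unrestrained thermal change is αΔT L = 11.7×10⁻⁶ × 159 × 1225 = 2.279 mm.
With a force P in the spring, the elastic change of the tube is PL/(AE) and that of the spring is P/k; compatibility requires their sum to equal δ_free.
P [ L/(AE) + 1/k ] = δ_free → P [ 1225/(2050×207×10³) + 1/(150×10³) ] = 2.279.
P = 2.279 / 9.553×10⁻⁶ = 238500 N.

P ≈ 239 kN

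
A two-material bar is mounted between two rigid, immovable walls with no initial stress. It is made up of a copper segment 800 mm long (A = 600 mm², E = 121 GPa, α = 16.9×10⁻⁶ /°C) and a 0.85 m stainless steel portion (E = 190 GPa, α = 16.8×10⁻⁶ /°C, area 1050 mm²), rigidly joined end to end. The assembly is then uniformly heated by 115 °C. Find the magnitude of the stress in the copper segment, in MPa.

σ ≈ 349 MPa (compressive)

If the supports were absent, the total length change would be Σ αᵢΔT Lᵢ = 16.9×10⁻⁶×115×800 + 16.8×10⁻⁶×115×850 = 3.197 mm.
The walls prevent any net length change, so an axial force P (same in every segment) develops. Compatibility: P · Σ Lᵢ/(AᵢEᵢ) = δ_free.
Σ Lᵢ/(AᵢEᵢ) = 800/(600×121×10³) + 850/(1050×190×10³) = 1.528×10⁻⁵ mm/N.
So P = 3.197 / 1.528×10⁻⁵ = 209.2 kN, compressive.
σ_{copper} = P / A = 209200 / 600 = 348.7 MPa.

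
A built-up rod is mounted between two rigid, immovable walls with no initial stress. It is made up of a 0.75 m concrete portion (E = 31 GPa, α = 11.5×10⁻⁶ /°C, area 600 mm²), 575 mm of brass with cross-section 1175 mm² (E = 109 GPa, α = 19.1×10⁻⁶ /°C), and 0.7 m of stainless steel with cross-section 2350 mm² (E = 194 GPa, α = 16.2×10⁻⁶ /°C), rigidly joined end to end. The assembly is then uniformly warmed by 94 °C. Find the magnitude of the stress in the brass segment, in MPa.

σ ≈ 53.4 MPa (compressive)

Free thermal expansion of the whole bar: Σ αᵢΔT Lᵢ = 11.5×10⁻⁶×94×750 + 19.1×10⁻⁶×94×575 + 16.2×10⁻⁶×94×700 = 2.909 mm.
The rigid supports impose zero overall length change; the single axial force P common to all segments must satisfy P Σ Lᵢ/(AᵢEᵢ) = δ_free.
The series flexibility is Σ Lᵢ/(AᵢEᵢ) = 750/(600×31×10³) + 575/(1175×109×10³) + 700/(2350×194×10³) = 4.635×10⁻⁵ mm/N.
P = 2.909 / 4.635×10⁻⁵ = 62770 N = 62.77 kN, compressive.
σ_{brass} = P / A = 62770 / 1175 = 53.42 MPa.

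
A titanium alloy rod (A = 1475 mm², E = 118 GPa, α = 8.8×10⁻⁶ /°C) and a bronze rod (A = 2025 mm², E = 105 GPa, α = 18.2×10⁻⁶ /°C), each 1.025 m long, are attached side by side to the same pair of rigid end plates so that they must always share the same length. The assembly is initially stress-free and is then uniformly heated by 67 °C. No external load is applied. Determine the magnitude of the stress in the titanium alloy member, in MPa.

Equilibrium of a rigid end plate with no external load gives equal and opposite internal forces ±P in the two members. Since α_{bronze} > α_{titanium alloy}, heating drives the bronze into compression and the titanium alloy into tension.
Setting the final lengths equal and cancelling L: (α₁ − α₂)ΔT = P/(A₁E₁) + P/(A₂E₂).
|α₁ − α₂|·ΔT = 9.4×10⁻⁶ × 67 = 0.0006298.
1/(A₁E₁) + 1/(A₂E₂) = 1/(1475×118×10³) + 1/(2025×105×10³) = 1.045×10⁻⁸ N⁻¹.
So P = 0.0006298 / 1.045×10⁻⁸ = 60.28 kN.
σ_{titanium alloy} = P/A₁ = 60280/1475 = 40.87 MPa, tensile.

σ ≈ 40.9 MPa (tensile)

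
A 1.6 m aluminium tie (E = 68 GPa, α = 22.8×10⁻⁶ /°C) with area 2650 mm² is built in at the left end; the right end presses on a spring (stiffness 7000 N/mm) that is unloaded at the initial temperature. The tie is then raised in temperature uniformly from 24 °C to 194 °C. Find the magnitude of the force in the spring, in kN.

The unrestrained thermal change is αΔT L = 22.8×10⁻⁶ × 170 × 1600 = 6.202 mm.
Let P be the compressive force at the spring. The tie shortens elastically by PL/(AE) and the spring compresses by P/k; together these equal δ_free.
P [ L/(AE) + 1/k ] = δ_free → P [ 1600/(2650×68×10³) + 1/(7000) ] = 6.202.
P = 6.202 / 0.0001517 = 40870 N.

P ≈ 40.9 kN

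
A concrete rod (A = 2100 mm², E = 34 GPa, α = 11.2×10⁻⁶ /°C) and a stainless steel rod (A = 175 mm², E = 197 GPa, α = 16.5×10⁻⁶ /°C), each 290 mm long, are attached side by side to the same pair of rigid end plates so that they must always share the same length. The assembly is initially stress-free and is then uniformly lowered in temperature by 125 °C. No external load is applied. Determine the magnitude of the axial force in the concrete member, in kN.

P ≈ 15.4 kN (compressive in the concrete)

Both members must finish at the same length. With the larger α, the stainless steel tends to over-contract; the plates restrain it, putting the stainless steel in tension and the concrete in compression. With no external load the two internal forces are equal and opposite, magnitude P.
Equating the net (thermal + elastic) strains gives |α₁ − α₂|·ΔT = P·[1/(A₁E₁) + 1/(A₂E₂)].
|α₁ − α₂|·ΔT = 5.3×10⁻⁶ × 125 = 0.0006625.
1/(A₁E₁) + 1/(A₂E₂) = 1/(2100×34×10³) + 1/(175×197×10³) = 4.301×10⁻⁸ N⁻¹.
P = 0.0006625 / 4.301×10⁻⁸ = 15400 N = 15.4 kN.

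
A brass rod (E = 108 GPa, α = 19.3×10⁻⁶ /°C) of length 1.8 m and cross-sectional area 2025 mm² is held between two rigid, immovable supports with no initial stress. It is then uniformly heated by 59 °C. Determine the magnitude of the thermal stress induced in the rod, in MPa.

σ ≈ 123 MPa (compressive)

Because both ends are immovable the net strain is zero, and the suppressed thermal strain is αΔT = 19.3×10⁻⁶ × 59 = 1138.7×10⁻⁶.
The stress required to suppress this strain is σ = Eε = 108×10³ × 1138.7×10⁻⁶ = 123 MPa, compressive since the rod is trying to expand.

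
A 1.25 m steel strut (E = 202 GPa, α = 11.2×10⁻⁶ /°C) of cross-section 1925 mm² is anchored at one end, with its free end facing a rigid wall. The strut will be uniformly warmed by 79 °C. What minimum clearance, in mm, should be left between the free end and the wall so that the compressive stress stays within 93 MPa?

With no wall the strut would lengthen by αΔT L = 11.2×10⁻⁶ × 79 × 1250 = 1.106 mm.
A stress of 93 MPa corresponds to the wall pushing the strut back by σL/E = 93×1250/(202×10³) = 0.5755 mm.
The gap must absorb the remainder: g_min = 1.106 − 0.5755 = 0.5305 mm.

g ≈ 0.531 mm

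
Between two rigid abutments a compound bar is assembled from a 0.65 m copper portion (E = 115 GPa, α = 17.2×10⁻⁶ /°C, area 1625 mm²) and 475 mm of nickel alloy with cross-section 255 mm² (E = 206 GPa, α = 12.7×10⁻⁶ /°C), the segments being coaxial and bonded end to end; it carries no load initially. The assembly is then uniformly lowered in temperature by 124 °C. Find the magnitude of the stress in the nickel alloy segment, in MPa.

With the walls removed the bar would change length by δ_free = Σ αᵢΔT Lᵢ = 17.2×10⁻⁶×124×650 + 12.7×10⁻⁶×124×475 = 2.134 mm.
The rigid supports impose zero overall length change; the single axial force P common to all segments must satisfy P Σ Lᵢ/(AᵢEᵢ) = δ_free.
Σ Lᵢ/(AᵢEᵢ) = 650/(1625×115×10³) + 475/(255×206×10³) = 1.252×10⁻⁵ mm/N.
So P = 2.134 / 1.252×10⁻⁵ = 170.5 kN, tensile.
σ_{nickel alloy} = P / A = 170500 / 255 = 668.5 MPa.

σ ≈ 668 MPa (tensile)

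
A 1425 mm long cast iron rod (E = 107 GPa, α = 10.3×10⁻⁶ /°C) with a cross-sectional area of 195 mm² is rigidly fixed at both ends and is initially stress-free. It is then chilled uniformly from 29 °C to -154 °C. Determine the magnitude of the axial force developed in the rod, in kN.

P ≈ 39.3 kN (tensile)

The ends cannot move, so σ = EαΔT = 107×10³ × 10.3×10⁻⁶ × 183 = 201.7 MPa.
Axial force P = σA = 201.7 × 195 = 39330 N = 39.33 kN, tensile.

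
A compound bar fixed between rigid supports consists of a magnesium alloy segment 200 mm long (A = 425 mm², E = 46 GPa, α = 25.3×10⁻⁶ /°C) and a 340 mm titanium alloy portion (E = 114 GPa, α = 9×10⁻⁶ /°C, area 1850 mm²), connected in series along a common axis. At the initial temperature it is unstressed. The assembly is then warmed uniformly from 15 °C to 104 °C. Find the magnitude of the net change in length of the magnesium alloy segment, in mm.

|ΔL| ≈ 0.174 mm

Free thermal expansion of the whole bar: Σ αᵢΔT Lᵢ = 25.3×10⁻⁶×89×200 + 9×10⁻⁶×89×340 = 0.7227 mm.
The rigid supports impose zero overall length change; the single axial force P common to all segments must satisfy P Σ Lᵢ/(AᵢEᵢ) = δ_free.
The series flexibility is Σ Lᵢ/(AᵢEᵢ) = 200/(425×46×10³) + 340/(1850×114×10³) = 1.184×10⁻⁵ mm/N.
So P = 0.7227 / 1.184×10⁻⁵ = 61.03 kN, compressive.
For the magnesium alloy segment, free thermal change = 25.3×10⁻⁶×89×200 = 0.4503 mm and elastic change from P = 61030×200/(425×46×10³) = 0.6243 mm; these oppose, so the net change is 0.174 mm (segment shortens).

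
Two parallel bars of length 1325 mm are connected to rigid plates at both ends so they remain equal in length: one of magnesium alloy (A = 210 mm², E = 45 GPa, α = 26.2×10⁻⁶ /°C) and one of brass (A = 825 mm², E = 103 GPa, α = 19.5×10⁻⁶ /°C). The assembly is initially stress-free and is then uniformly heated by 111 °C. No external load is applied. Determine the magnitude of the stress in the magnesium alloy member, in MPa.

σ ≈ 30.1 MPa (compressive)

Equilibrium of a rigid end plate with no external load gives equal and opposite internal forces ±P in the two members. Since α_{magnesium alloy} > α_{brass}, heating drives the magnesium alloy into compression and the brass into tension.
Setting the final lengths equal and cancelling L: (α₁ − α₂)ΔT = P/(A₁E₁) + P/(A₂E₂).
|α₁ − α₂|·ΔT = 6.7×10⁻⁶ × 111 = 0.0007437.
1/(A₁E₁) + 1/(A₂E₂) = 1/(210×45×10³) + 1/(825×103×10³) = 1.176×10⁻⁷ N⁻¹.
P = 0.0007437 / 1.176×10⁻⁷ = 6325 N = 6.325 kN.
σ_{magnesium alloy} = P/A₁ = 6325/210 = 30.12 MPa, compressive.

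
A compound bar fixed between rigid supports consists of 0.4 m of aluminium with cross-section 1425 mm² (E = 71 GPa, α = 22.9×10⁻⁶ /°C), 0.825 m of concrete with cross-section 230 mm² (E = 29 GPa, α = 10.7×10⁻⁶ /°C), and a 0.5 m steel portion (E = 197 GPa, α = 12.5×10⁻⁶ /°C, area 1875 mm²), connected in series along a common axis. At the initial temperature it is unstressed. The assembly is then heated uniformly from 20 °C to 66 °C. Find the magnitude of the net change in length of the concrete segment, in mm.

With the walls removed the bar would change length by δ_free = Σ αᵢΔT Lᵢ = 22.9×10⁻⁶×46×400 + 10.7×10⁻⁶×46×825 + 12.5×10⁻⁶×46×500 = 1.115 mm.
The rigid supports impose zero overall length change; the single axial force P common to all segments must satisfy P Σ Lᵢ/(AᵢEᵢ) = δ_free.
The series flexibility is Σ Lᵢ/(AᵢEᵢ) = 400/(1425×71×10³) + 825/(230×29×10³) + 500/(1875×197×10³) = 0.000129 mm/N.
Hence P = δ_free / Σ(L/AE) = 1.115/0.000129 = 8.643 kN (compressive).
For the concrete segment, free thermal change = 10.7×10⁻⁶×46×825 = 0.4061 mm and elastic change from P = 8643×825/(230×29×10³) = 1.069 mm; these oppose, so the net change is 0.663 mm (segment shortens).

|ΔL| ≈ 0.663 mm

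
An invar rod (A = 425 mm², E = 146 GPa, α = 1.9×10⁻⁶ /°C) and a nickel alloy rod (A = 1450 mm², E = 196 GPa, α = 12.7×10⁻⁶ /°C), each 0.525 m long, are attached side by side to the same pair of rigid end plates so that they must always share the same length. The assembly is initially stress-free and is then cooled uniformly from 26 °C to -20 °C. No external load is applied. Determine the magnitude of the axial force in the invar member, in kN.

Equilibrium of a rigid end plate with no external load gives equal and opposite internal forces ±P in the two members. Since α_{nickel alloy} > α_{invar}, cooling drives the nickel alloy into tension and the invar into compression.
Compatibility of the two members (thermal + elastic change equal): (α₁ − α₂)ΔT = P·[1/(A₁E₁) + 1/(A₂E₂)].
|α₁ − α₂|·ΔT = 10.8×10⁻⁶ × 46 = 0.0004968.
1/(A₁E₁) + 1/(A₂E₂) = 1/(425×146×10³) + 1/(1450×196×10³) = 1.963×10⁻⁸ N⁻¹.
So P = 0.0004968 / 1.963×10⁻⁸ = 25.3 kN.

P ≈ 25.3 kN (compressive in the invar)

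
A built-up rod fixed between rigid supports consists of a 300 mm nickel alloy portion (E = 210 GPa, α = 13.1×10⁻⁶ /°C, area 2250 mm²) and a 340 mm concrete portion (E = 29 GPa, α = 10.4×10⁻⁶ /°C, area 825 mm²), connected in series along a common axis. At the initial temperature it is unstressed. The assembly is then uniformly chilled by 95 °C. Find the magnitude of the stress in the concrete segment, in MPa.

σ ≈ 57.9 MPa (tensile)

With the walls removed the bar would change length by δ_free = Σ αᵢΔT Lᵢ = 13.1×10⁻⁶×95×300 + 10.4×10⁻⁶×95×340 = 0.7093 mm.
Since the ends are fixed, an axial force P builds up, equal in every segment, with P · Σ Lᵢ/(AᵢEᵢ) = δ_free.
Σ Lᵢ/(AᵢEᵢ) = 300/(2250×210×10³) + 340/(825×29×10³) = 1.485×10⁻⁵ mm/N.
So P = 0.7093 / 1.485×10⁻⁵ = 47.78 kN, tensile.
σ_{concrete} = P / A = 47780 / 825 = 57.91 MPa.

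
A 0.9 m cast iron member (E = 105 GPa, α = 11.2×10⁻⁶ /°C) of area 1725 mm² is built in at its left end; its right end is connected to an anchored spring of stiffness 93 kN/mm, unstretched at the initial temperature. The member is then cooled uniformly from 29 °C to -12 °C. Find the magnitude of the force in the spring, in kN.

P ≈ 26.3 kN

Free thermal contraction: δ_free = αΔT L = 11.2×10⁻⁶ × 41 × 900 = 0.4133 mm.
Let P be the tensile force in the spring. The member extends elastically by PL/(AE) and the spring stretches by P/k; together these equal δ_free.
So P = δ_free / [L/(AE) + 1/k] = 0.4133 / [ 900/(1725×105×10³) + 1/(93×10³) ].
P = 0.4133 / 1.572×10⁻⁵ = 26290 N.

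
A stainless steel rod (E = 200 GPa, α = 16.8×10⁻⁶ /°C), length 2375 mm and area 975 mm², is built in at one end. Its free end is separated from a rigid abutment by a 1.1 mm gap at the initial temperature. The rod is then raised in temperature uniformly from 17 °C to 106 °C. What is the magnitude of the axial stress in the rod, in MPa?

If the wall were absent the rod would grow by αΔT L = 16.8×10⁻⁶ × 89 × 2375 = 3.551 mm.
The gap closes (δ_free > 1.1 mm) and the wall then resists a further 3.551 − 1.1 = 2.451 mm of expansion.
So σ = E(δ_free − g)/L = 200×10³ × 2.451/2375 = 206.4 MPa.

σ ≈ 206 MPa (compressive)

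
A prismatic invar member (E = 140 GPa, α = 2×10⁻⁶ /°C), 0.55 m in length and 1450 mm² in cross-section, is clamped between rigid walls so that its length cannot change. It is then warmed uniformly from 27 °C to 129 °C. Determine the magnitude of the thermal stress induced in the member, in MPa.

Because both ends are immovable the net strain is zero, and the suppressed thermal strain is αΔT = 2×10⁻⁶ × 102 = 204×10⁻⁶.
σ = EαΔT = 140×10³ × 2×10⁻⁶ × 102 = 28.56 MPa (compressive; the member is trying to expand).

σ ≈ 28.6 MPa (compressive)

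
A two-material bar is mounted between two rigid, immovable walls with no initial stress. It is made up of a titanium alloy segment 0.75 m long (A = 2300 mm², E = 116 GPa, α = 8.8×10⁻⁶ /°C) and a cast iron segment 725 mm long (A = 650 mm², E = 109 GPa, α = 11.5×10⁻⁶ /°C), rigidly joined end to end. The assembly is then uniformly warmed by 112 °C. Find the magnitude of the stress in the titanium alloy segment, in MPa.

With the walls removed the bar would change length by δ_free = Σ αᵢΔT Lᵢ = 8.8×10⁻⁶×112×750 + 11.5×10⁻⁶×112×725 = 1.673 mm.
The walls prevent any net length change, so an axial force P (same in every segment) develops. Compatibility: P · Σ Lᵢ/(AᵢEᵢ) = δ_free.
The series flexibility is Σ Lᵢ/(AᵢEᵢ) = 750/(2300×116×10³) + 725/(650×109×10³) = 1.304×10⁻⁵ mm/N.
So P = 1.673 / 1.304×10⁻⁵ = 128.3 kN, compressive.
σ_{titanium alloy} = P / A = 128300 / 2300 = 55.76 MPa.

σ ≈ 55.8 MPa (compressive)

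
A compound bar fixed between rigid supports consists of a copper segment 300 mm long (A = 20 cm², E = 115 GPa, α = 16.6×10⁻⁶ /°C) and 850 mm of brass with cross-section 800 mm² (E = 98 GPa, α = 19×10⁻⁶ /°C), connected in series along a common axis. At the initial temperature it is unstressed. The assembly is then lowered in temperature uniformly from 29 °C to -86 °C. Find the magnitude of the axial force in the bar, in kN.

P ≈ 200 kN (tensile)

If the supports were absent, the total length change would be Σ αᵢΔT Lᵢ = 16.6×10⁻⁶×115×300 + 19×10⁻⁶×115×850 = 2.43 mm.
The walls prevent any net length change, so an axial force P (same in every segment) develops. Compatibility: P · Σ Lᵢ/(AᵢEᵢ) = δ_free.
The series flexibility is Σ Lᵢ/(AᵢEᵢ) = 300/(2000×115×10³) + 850/(800×98×10³) = 1.215×10⁻⁵ mm/N.
P = 2.43 / 1.215×10⁻⁵ = 200100 N = 200.1 kN, tensile.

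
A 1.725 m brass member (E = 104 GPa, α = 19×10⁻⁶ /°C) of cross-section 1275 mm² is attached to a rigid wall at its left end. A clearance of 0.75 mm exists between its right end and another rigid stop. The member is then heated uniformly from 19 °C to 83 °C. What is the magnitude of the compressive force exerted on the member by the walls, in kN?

If the wall were absent the member would grow by αΔT L = 19×10⁻⁶ × 64 × 1725 = 2.098 mm.
After closing the 0.75 mm clearance, 2.098 − 0.75 = 1.348 mm of expansion remains to be suppressed by the wall.
So σ = E(δ_free − g)/L = 104×10³ × 1.348/1725 = 81.25 MPa.
P = σA = 81.25 × 1275 = 103.6 kN.

P ≈ 104 kN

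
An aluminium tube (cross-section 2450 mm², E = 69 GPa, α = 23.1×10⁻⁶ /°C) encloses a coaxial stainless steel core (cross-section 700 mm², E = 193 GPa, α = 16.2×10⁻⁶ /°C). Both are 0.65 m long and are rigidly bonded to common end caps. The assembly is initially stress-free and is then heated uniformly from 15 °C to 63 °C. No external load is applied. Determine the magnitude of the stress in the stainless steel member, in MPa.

Equilibrium of a rigid end plate with no external load gives equal and opposite internal forces ±P in the two members. Since α_{aluminium} > α_{stainless steel}, heating drives the aluminium into compression and the stainless steel into tension.
Compatibility of the two members (thermal + elastic change equal): (α₁ − α₂)ΔT = P·[1/(A₁E₁) + 1/(A₂E₂)].
|α₁ − α₂|·ΔT = 6.9×10⁻⁶ × 48 = 0.0003312.
1/(A₁E₁) + 1/(A₂E₂) = 1/(2450×69×10³) + 1/(700×193×10³) = 1.332×10⁻⁸ N⁻¹.
So P = 0.0003312 / 1.332×10⁻⁸ = 24.87 kN.
σ_{stainless steel} = P/A₂ = 24870/700 = 35.53 MPa, tensile.

σ ≈ 35.5 MPa (tensile)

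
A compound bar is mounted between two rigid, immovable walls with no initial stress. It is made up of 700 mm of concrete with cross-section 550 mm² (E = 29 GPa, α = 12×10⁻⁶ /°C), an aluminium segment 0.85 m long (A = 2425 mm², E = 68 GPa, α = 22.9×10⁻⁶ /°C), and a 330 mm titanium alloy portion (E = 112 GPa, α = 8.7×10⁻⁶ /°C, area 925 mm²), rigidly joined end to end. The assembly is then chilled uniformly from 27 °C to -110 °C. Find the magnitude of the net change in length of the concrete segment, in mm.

With the walls removed the bar would change length by δ_free = Σ αᵢΔT Lᵢ = 12×10⁻⁶×137×700 + 22.9×10⁻⁶×137×850 + 8.7×10⁻⁶×137×330 = 4.211 mm.
Since the ends are fixed, an axial force P builds up, equal in every segment, with P · Σ Lᵢ/(AᵢEᵢ) = δ_free.
Σ Lᵢ/(AᵢEᵢ) = 700/(550×29×10³) + 850/(2425×68×10³) + 330/(925×112×10³) = 5.223×10⁻⁵ mm/N.
P = 4.211 / 5.223×10⁻⁵ = 80630 N = 80.63 kN, tensile.
For the concrete segment, free thermal change = 12×10⁻⁶×137×700 = 1.151 mm and elastic change from P = 80630×700/(550×29×10³) = 3.538 mm; these oppose, so the net change is 2.39 mm (segment lengthens).

|ΔL| ≈ 2.39 mm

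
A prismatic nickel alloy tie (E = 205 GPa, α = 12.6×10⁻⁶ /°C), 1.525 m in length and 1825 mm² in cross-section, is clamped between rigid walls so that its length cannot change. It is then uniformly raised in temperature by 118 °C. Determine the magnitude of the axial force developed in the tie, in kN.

P ≈ 556 kN (compressive)

Full restraint means ε = 0, so the stress is σ = EαΔT = 205×10³ × 12.6×10⁻⁶ × 118 = 304.8 MPa.
Axial force P = σA = 304.8 × 1825 = 556200 N = 556.2 kN, compressive.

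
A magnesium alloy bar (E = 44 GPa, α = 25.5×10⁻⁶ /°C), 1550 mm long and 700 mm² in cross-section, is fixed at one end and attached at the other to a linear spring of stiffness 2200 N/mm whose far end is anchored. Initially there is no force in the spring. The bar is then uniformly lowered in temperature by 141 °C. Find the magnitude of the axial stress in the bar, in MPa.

σ ≈ 15.8 MPa (tensile)

The unrestrained thermal change is αΔT L = 25.5×10⁻⁶ × 141 × 1550 = 5.573 mm.
With a force P in the spring, the elastic change of the bar is PL/(AE) and that of the spring is P/k; compatibility requires their sum to equal δ_free.
P [ L/(AE) + 1/k ] = δ_free → P [ 1550/(700×44×10³) + 1/(2200) ] = 5.573.
P = 5.573 / 0.0005049 = 11040 N.
σ = P/A = 11040/700 = 15.77 MPa.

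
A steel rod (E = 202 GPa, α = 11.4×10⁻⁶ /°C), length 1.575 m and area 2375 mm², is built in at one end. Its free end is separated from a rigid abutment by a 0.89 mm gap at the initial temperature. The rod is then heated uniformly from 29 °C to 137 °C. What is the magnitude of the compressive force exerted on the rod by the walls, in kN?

P ≈ 320 kN

Unrestrained expansion: δ_free = αΔT L = 11.4×10⁻⁶ × 108 × 1575 = 1.939 mm.
This exceeds the 0.89 mm gap, so the wall pushes back. The portion of expansion that must be recovered elastically is δ_free − gap = 1.939 − 0.89 = 1.049 mm.
That suppressed elongation corresponds to σ = E·Δ/L = 202×10³ × 1.049/1575 = 134.6 MPa.
P = σA = 134.6 × 2375 = 319.6 kN.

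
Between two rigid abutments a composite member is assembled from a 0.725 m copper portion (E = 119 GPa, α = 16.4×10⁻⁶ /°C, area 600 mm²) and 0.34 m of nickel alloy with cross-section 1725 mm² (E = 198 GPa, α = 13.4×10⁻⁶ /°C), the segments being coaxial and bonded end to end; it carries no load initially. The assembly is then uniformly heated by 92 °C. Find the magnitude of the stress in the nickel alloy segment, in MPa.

σ ≈ 78.7 MPa (compressive)

With the walls removed the bar would change length by δ_free = Σ αᵢΔT Lᵢ = 16.4×10⁻⁶×92×725 + 13.4×10⁻⁶×92×340 = 1.513 mm.
The rigid supports impose zero overall length change; the single axial force P common to all segments must satisfy P Σ Lᵢ/(AᵢEᵢ) = δ_free.
Σ Lᵢ/(AᵢEᵢ) = 725/(600×119×10³) + 340/(1725×198×10³) = 1.115×10⁻⁵ mm/N.
P = 1.513 / 1.115×10⁻⁵ = 135700 N = 135.7 kN, compressive.
σ_{nickel alloy} = P / A = 135700 / 1725 = 78.67 MPa.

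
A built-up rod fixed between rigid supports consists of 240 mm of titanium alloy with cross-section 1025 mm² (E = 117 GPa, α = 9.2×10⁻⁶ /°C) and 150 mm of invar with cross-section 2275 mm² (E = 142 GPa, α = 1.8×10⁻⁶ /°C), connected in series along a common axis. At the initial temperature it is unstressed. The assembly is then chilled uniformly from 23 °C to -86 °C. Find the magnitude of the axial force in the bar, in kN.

P ≈ 110 kN (tensile)

If the supports were absent, the total length change would be Σ αᵢΔT Lᵢ = 9.2×10⁻⁶×109×240 + 1.8×10⁻⁶×109×150 = 0.2701 mm.
Since the ends are fixed, an axial force P builds up, equal in every segment, with P · Σ Lᵢ/(AᵢEᵢ) = δ_free.
The series flexibility is Σ Lᵢ/(AᵢEᵢ) = 240/(1025×117×10³) + 150/(2275×142×10³) = 2.466×10⁻⁶ mm/N.
So P = 0.2701 / 2.466×10⁻⁶ = 109.5 kN, tensile.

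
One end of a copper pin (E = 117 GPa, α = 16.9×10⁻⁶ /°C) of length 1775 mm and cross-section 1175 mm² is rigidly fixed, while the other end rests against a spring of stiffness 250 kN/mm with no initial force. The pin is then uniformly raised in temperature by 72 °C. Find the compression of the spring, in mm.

δ ≈ 0.511 mm

If the spring were absent the pin would lengthen by αΔT L = 16.9×10⁻⁶ × 72 × 1775 = 2.16 mm.
With a force P in the spring, the elastic change of the pin is PL/(AE) and that of the spring is P/k; compatibility requires their sum to equal δ_free.
So P = δ_free / [L/(AE) + 1/k] = 2.16 / [ 1775/(1175×117×10³) + 1/(250×10³) ].
P = 2.16 / 1.691×10⁻⁵ = 127700 N.
Spring compression = P/k = 127700/(250×10³) = 0.5109 mm.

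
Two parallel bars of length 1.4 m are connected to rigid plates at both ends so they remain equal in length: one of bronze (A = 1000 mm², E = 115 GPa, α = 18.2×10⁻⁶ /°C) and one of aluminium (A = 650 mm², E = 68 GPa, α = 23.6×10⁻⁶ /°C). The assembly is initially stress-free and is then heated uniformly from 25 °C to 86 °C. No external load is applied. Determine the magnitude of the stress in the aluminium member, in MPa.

The aluminium has the larger α, so on heating it would change length more than the bronze if both were free. The rigid plates force a common final length, so the aluminium is put into compression and the bronze into tension, with equal and opposite forces P (no external load).
Equating the net (thermal + elastic) strains gives |α₁ − α₂|·ΔT = P·[1/(A₁E₁) + 1/(A₂E₂)].
|α₁ − α₂|·ΔT = 5.4×10⁻⁶ × 61 = 0.0003294.
1/(A₁E₁) + 1/(A₂E₂) = 1/(1000×115×10³) + 1/(650×68×10³) = 3.132×10⁻⁸ N⁻¹.
P = 0.0003294 / 3.132×10⁻⁸ = 10520 N = 10.52 kN.
σ_{aluminium} = P/A₂ = 10520/650 = 16.18 MPa, compressive.

σ ≈ 16.2 MPa (compressive)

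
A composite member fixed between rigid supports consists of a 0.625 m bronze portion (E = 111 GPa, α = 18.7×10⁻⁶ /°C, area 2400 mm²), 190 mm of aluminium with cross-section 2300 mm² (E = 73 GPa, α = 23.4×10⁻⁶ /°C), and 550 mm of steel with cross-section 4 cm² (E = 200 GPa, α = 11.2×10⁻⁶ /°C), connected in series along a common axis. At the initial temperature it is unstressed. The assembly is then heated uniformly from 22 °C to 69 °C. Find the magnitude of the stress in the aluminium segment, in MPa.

Free thermal expansion of the whole bar: Σ αᵢΔT Lᵢ = 18.7×10⁻⁶×47×625 + 23.4×10⁻⁶×47×190 + 11.2×10⁻⁶×47×550 = 1.048 mm.
The walls prevent any net length change, so an axial force P (same in every segment) develops. Compatibility: P · Σ Lᵢ/(AᵢEᵢ) = δ_free.
Σ Lᵢ/(AᵢEᵢ) = 625/(2400×111×10³) + 190/(2300×73×10³) + 550/(400×200×10³) = 1.035×10⁻⁵ mm/N.
So P = 1.048 / 1.035×10⁻⁵ = 101.2 kN, compressive.
σ_{aluminium} = P / A = 101200 / 2300 = 44 MPa.

σ ≈ 44 MPa (compressive)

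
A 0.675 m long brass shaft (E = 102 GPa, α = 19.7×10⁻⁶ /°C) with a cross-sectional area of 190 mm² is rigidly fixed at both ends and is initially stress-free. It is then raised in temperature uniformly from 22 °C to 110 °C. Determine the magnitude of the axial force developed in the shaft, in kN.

P ≈ 33.6 kN (compressive)

Full restraint means ε = 0, so the stress is σ = EαΔT = 102×10³ × 19.7×10⁻⁶ × 88 = 176.8 MPa.
Then P = σA = 176.8 × 190 mm² = 33.6 kN, compressive.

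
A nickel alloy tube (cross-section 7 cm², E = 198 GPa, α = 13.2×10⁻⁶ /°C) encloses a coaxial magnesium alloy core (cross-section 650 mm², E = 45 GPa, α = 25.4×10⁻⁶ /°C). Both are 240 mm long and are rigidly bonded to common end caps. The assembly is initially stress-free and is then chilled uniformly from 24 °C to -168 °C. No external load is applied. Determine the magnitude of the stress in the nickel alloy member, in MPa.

Both members must finish at the same length. With the larger α, the magnesium alloy tends to over-contract; the plates restrain it, putting the magnesium alloy in tension and the nickel alloy in compression. With no external load the two internal forces are equal and opposite, magnitude P.
Compatibility of the two members (thermal + elastic change equal): (α₁ − α₂)ΔT = P·[1/(A₁E₁) + 1/(A₂E₂)].
|α₁ − α₂|·ΔT = 12.2×10⁻⁶ × 192 = 0.002342.
1/(A₁E₁) + 1/(A₂E₂) = 1/(700×198×10³) + 1/(650×45×10³) = 4.14×10⁻⁸ N⁻¹.
So P = 0.002342 / 4.14×10⁻⁸ = 56.58 kN.
σ_{nickel alloy} = P/A₁ = 56580/700 = 80.82 MPa, compressive.

σ ≈ 80.8 MPa (compressive)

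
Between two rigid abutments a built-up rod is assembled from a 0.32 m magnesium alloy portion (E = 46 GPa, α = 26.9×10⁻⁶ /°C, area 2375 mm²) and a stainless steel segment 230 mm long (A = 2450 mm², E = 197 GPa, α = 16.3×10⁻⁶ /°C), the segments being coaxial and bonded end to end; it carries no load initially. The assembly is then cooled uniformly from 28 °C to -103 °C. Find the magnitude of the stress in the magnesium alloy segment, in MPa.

If the supports were absent, the total length change would be Σ αᵢΔT Lᵢ = 26.9×10⁻⁶×131×320 + 16.3×10⁻⁶×131×230 = 1.619 mm.
Since the ends are fixed, an axial force P builds up, equal in every segment, with P · Σ Lᵢ/(AᵢEᵢ) = δ_free.
Σ Lᵢ/(AᵢEᵢ) = 320/(2375×46×10³) + 230/(2450×197×10³) = 3.406×10⁻⁶ mm/N.
Hence P = δ_free / Σ(L/AE) = 1.619/3.406×10⁻⁶ = 475.3 kN (tensile).
σ_{magnesium alloy} = P / A = 475300 / 2375 = 200.1 MPa.

σ ≈ 200 MPa (tensile)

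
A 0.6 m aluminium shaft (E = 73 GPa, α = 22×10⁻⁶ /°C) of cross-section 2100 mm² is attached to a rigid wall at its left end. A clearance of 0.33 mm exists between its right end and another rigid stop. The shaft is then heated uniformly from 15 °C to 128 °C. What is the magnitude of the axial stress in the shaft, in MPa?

Free thermal elongation = αΔT L = 22×10⁻⁶ × 113 × 600 = 1.492 mm.
This exceeds the 0.33 mm gap, so the wall pushes back. The portion of expansion that must be recovered elastically is δ_free − gap = 1.492 − 0.33 = 1.162 mm.
So σ = E(δ_free − g)/L = 73×10³ × 1.162/600 = 141.3 MPa.

σ ≈ 141 MPa (compressive)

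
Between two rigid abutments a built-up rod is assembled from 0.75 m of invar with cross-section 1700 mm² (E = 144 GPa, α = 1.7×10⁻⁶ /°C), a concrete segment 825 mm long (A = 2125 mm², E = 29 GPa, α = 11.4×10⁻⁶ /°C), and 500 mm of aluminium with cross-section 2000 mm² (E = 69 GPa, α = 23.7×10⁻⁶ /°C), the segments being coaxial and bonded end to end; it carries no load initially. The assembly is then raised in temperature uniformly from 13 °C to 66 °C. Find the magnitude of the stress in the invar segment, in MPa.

If the supports were absent, the total length change would be Σ αᵢΔT Lᵢ = 1.7×10⁻⁶×53×750 + 11.4×10⁻⁶×53×825 + 23.7×10⁻⁶×53×500 = 1.194 mm.
Since the ends are fixed, an axial force P builds up, equal in every segment, with P · Σ Lᵢ/(AᵢEᵢ) = δ_free.
Σ Lᵢ/(AᵢEᵢ) = 750/(1700×144×10³) + 825/(2125×29×10³) + 500/(2000×69×10³) = 2.007×10⁻⁵ mm/N.
So P = 1.194 / 2.007×10⁻⁵ = 59.48 kN, compressive.
σ_{invar} = P / A = 59480 / 1700 = 34.99 MPa.

σ ≈ 35 MPa (compressive)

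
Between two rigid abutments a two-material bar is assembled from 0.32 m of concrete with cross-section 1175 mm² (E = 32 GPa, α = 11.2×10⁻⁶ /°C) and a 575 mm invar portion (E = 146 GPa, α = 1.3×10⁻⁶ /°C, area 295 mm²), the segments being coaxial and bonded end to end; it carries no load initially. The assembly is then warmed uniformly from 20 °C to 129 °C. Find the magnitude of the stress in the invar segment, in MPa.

With the walls removed the bar would change length by δ_free = Σ αᵢΔT Lᵢ = 11.2×10⁻⁶×109×320 + 1.3×10⁻⁶×109×575 = 0.4721 mm.
The rigid supports impose zero overall length change; the single axial force P common to all segments must satisfy P Σ Lᵢ/(AᵢEᵢ) = δ_free.
The series flexibility is Σ Lᵢ/(AᵢEᵢ) = 320/(1175×32×10³) + 575/(295×146×10³) = 2.186×10⁻⁵ mm/N.
Hence P = δ_free / Σ(L/AE) = 0.4721/2.186×10⁻⁵ = 21.6 kN (compressive).
σ_{invar} = P / A = 21600 / 295 = 73.21 MPa.

σ ≈ 73.2 MPa (compressive)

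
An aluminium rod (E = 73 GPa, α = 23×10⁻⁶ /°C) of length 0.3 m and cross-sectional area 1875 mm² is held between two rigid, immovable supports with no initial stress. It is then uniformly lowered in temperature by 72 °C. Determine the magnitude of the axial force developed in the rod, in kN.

P ≈ 227 kN (tensile)

The ends cannot move, so σ = EαΔT = 73×10³ × 23×10⁻⁶ × 72 = 120.9 MPa.
Axial force P = σA = 120.9 × 1875 = 226700 N = 226.7 kN, tensile.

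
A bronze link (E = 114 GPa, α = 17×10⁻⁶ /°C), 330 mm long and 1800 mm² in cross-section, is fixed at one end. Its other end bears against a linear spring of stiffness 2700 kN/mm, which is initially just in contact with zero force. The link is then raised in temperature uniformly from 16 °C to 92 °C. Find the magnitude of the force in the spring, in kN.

The unrestrained thermal change is αΔT L = 17×10⁻⁶ × 76 × 330 = 0.4264 mm.
With a force P in the spring, the elastic change of the link is PL/(AE) and that of the spring is P/k; compatibility requires their sum to equal δ_free.
So P = δ_free / [L/(AE) + 1/k] = 0.4264 / [ 330/(1800×114×10³) + 1/(2700×10³) ].
P = 0.4264 / 1.979×10⁻⁶ = 215500 N.

P ≈ 215 kN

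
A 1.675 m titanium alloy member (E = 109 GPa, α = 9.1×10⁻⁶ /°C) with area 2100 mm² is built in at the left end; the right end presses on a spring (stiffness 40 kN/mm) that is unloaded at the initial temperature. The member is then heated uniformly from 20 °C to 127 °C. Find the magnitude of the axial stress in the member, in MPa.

σ ≈ 24 MPa (compressive)

Free thermal expansion: δ_free = αΔT L = 9.1×10⁻⁶ × 107 × 1675 = 1.631 mm.
Let P be the compressive force at the spring. The member shortens elastically by PL/(AE) and the spring compresses by P/k; together these equal δ_free.
P [ L/(AE) + 1/k ] = δ_free → P [ 1675/(2100×109×10³) + 1/(40×10³) ] = 1.631.
P = 1.631 / 3.232×10⁻⁵ = 50470 N.
σ = P/A = 50470/2100 = 24.03 MPa.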